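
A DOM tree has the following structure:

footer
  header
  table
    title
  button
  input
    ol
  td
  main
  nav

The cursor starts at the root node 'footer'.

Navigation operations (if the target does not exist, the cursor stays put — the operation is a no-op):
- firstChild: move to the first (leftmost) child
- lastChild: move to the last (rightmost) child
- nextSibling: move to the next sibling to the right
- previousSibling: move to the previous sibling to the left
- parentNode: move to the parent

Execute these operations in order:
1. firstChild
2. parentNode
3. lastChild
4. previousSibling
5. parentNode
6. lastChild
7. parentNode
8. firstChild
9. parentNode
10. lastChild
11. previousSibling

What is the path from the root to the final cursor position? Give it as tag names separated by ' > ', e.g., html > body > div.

Answer: footer > main

Derivation:
After 1 (firstChild): header
After 2 (parentNode): footer
After 3 (lastChild): nav
After 4 (previousSibling): main
After 5 (parentNode): footer
After 6 (lastChild): nav
After 7 (parentNode): footer
After 8 (firstChild): header
After 9 (parentNode): footer
After 10 (lastChild): nav
After 11 (previousSibling): main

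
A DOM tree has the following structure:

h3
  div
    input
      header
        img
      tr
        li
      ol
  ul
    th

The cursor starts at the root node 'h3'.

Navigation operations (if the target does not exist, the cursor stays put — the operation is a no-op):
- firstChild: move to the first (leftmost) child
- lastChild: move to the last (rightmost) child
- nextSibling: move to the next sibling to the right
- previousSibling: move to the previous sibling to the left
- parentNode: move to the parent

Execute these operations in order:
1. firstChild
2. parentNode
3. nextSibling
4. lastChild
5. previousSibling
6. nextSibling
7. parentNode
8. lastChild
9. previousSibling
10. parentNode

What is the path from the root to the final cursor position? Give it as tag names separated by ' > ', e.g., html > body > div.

Answer: h3

Derivation:
After 1 (firstChild): div
After 2 (parentNode): h3
After 3 (nextSibling): h3 (no-op, stayed)
After 4 (lastChild): ul
After 5 (previousSibling): div
After 6 (nextSibling): ul
After 7 (parentNode): h3
After 8 (lastChild): ul
After 9 (previousSibling): div
After 10 (parentNode): h3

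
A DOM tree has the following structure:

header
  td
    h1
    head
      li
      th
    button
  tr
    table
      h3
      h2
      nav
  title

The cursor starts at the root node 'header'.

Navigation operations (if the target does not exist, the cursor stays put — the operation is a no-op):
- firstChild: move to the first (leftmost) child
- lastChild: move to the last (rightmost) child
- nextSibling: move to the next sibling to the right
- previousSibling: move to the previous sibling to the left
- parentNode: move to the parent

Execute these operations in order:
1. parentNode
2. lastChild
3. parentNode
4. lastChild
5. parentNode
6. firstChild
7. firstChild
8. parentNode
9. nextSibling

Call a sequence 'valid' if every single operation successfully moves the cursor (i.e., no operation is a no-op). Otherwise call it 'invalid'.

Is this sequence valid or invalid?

Answer: invalid

Derivation:
After 1 (parentNode): header (no-op, stayed)
After 2 (lastChild): title
After 3 (parentNode): header
After 4 (lastChild): title
After 5 (parentNode): header
After 6 (firstChild): td
After 7 (firstChild): h1
After 8 (parentNode): td
After 9 (nextSibling): tr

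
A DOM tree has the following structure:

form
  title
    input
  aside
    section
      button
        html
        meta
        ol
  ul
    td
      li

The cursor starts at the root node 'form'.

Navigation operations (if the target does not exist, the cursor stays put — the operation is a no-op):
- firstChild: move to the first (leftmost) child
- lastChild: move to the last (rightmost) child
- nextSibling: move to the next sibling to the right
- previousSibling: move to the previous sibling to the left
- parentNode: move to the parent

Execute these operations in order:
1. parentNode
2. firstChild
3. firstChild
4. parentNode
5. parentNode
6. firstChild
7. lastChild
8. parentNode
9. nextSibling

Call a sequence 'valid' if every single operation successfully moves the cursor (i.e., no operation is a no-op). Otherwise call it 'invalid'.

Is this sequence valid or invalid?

Answer: invalid

Derivation:
After 1 (parentNode): form (no-op, stayed)
After 2 (firstChild): title
After 3 (firstChild): input
After 4 (parentNode): title
After 5 (parentNode): form
After 6 (firstChild): title
After 7 (lastChild): input
After 8 (parentNode): title
After 9 (nextSibling): aside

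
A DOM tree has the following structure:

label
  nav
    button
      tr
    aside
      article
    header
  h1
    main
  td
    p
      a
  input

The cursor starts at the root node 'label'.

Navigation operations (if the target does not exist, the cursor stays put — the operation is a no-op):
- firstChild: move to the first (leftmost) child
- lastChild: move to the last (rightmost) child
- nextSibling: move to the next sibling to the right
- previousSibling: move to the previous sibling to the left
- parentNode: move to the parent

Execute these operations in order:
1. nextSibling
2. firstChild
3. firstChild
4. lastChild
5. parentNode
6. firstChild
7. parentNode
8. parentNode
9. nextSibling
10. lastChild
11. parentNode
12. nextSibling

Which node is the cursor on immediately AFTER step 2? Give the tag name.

After 1 (nextSibling): label (no-op, stayed)
After 2 (firstChild): nav

Answer: nav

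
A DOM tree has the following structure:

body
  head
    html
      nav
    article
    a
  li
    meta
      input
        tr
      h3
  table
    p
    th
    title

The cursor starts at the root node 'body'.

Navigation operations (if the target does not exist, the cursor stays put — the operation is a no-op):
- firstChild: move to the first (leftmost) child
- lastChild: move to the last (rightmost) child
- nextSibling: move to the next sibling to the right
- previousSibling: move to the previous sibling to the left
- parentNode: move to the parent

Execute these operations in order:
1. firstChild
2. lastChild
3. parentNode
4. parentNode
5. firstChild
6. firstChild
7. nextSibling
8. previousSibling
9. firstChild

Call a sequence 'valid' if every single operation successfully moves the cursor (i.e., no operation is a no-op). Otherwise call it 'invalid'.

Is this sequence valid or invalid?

After 1 (firstChild): head
After 2 (lastChild): a
After 3 (parentNode): head
After 4 (parentNode): body
After 5 (firstChild): head
After 6 (firstChild): html
After 7 (nextSibling): article
After 8 (previousSibling): html
After 9 (firstChild): nav

Answer: valid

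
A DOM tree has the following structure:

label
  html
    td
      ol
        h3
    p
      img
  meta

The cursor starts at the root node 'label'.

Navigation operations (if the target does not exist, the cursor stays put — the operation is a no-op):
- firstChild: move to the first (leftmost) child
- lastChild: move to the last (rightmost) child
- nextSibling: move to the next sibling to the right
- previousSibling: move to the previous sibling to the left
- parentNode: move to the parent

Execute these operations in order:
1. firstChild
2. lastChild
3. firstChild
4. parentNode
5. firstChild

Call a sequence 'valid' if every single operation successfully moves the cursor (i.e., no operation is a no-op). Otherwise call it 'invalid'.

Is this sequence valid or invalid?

After 1 (firstChild): html
After 2 (lastChild): p
After 3 (firstChild): img
After 4 (parentNode): p
After 5 (firstChild): img

Answer: valid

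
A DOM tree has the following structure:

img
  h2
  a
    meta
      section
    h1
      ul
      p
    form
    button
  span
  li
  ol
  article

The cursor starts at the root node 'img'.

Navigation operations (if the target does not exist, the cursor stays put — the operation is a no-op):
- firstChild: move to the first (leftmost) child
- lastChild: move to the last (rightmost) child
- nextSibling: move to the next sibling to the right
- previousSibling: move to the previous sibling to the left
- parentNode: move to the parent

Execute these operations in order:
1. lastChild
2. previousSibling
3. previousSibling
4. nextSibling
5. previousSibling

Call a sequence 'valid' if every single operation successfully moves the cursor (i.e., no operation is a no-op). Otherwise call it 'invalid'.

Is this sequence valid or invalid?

After 1 (lastChild): article
After 2 (previousSibling): ol
After 3 (previousSibling): li
After 4 (nextSibling): ol
After 5 (previousSibling): li

Answer: valid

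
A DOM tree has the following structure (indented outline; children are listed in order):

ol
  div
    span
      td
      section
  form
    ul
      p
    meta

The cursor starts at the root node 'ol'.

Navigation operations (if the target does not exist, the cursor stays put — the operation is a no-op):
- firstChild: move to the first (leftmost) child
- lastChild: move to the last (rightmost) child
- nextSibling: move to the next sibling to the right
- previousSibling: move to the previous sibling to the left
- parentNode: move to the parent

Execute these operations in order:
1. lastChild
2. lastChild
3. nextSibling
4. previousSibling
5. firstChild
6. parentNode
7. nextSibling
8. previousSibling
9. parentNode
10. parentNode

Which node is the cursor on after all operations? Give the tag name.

After 1 (lastChild): form
After 2 (lastChild): meta
After 3 (nextSibling): meta (no-op, stayed)
After 4 (previousSibling): ul
After 5 (firstChild): p
After 6 (parentNode): ul
After 7 (nextSibling): meta
After 8 (previousSibling): ul
After 9 (parentNode): form
After 10 (parentNode): ol

Answer: ol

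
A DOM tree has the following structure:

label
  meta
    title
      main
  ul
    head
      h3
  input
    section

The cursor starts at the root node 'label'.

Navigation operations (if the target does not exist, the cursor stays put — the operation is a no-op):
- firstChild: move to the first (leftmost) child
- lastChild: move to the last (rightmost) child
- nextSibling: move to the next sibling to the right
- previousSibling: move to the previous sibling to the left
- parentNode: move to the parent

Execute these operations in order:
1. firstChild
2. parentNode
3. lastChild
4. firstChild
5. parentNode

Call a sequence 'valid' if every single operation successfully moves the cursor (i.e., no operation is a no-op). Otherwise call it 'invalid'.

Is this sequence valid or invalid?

After 1 (firstChild): meta
After 2 (parentNode): label
After 3 (lastChild): input
After 4 (firstChild): section
After 5 (parentNode): input

Answer: valid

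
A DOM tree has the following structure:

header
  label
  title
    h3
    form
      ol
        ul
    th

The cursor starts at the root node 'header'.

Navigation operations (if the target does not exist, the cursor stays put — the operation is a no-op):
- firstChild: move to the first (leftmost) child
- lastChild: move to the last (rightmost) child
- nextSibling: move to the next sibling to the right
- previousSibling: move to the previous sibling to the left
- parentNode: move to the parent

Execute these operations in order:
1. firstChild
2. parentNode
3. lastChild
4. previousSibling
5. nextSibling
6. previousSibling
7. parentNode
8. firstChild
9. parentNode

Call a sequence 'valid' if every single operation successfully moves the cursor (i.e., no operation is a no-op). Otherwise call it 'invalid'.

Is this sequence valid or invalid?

After 1 (firstChild): label
After 2 (parentNode): header
After 3 (lastChild): title
After 4 (previousSibling): label
After 5 (nextSibling): title
After 6 (previousSibling): label
After 7 (parentNode): header
After 8 (firstChild): label
After 9 (parentNode): header

Answer: valid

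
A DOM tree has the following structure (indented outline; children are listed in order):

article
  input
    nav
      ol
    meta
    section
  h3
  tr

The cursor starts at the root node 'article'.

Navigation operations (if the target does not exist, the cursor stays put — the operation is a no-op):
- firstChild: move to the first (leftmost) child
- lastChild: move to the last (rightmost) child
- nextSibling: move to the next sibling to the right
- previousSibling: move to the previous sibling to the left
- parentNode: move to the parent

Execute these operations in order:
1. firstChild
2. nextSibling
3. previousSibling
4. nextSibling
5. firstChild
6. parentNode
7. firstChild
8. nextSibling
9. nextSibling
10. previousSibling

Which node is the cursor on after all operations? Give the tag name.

Answer: h3

Derivation:
After 1 (firstChild): input
After 2 (nextSibling): h3
After 3 (previousSibling): input
After 4 (nextSibling): h3
After 5 (firstChild): h3 (no-op, stayed)
After 6 (parentNode): article
After 7 (firstChild): input
After 8 (nextSibling): h3
After 9 (nextSibling): tr
After 10 (previousSibling): h3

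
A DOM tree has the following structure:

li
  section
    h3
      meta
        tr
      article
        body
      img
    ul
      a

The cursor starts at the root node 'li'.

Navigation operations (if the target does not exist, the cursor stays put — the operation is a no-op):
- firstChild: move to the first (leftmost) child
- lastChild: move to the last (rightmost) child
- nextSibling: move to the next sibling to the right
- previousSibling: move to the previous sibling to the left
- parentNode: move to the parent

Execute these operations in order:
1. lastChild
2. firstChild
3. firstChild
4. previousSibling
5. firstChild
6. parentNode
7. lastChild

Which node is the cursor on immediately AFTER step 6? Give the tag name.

Answer: meta

Derivation:
After 1 (lastChild): section
After 2 (firstChild): h3
After 3 (firstChild): meta
After 4 (previousSibling): meta (no-op, stayed)
After 5 (firstChild): tr
After 6 (parentNode): meta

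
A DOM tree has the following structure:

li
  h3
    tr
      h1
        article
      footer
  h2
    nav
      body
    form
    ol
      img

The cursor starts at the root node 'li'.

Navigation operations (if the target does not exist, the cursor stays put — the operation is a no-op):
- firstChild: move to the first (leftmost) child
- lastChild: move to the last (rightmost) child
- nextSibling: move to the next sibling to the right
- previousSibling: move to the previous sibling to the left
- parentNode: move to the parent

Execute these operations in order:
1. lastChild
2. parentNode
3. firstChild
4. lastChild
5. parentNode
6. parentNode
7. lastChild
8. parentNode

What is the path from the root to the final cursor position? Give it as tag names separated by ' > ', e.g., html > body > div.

After 1 (lastChild): h2
After 2 (parentNode): li
After 3 (firstChild): h3
After 4 (lastChild): tr
After 5 (parentNode): h3
After 6 (parentNode): li
After 7 (lastChild): h2
After 8 (parentNode): li

Answer: li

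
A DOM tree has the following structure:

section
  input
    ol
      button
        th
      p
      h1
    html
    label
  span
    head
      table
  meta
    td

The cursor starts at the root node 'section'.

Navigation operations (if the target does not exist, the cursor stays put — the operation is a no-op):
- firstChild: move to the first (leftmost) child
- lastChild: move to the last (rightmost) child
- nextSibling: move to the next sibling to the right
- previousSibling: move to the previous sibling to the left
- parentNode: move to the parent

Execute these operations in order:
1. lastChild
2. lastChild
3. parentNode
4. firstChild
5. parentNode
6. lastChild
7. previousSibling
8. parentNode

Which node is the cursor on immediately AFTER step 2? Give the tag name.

Answer: td

Derivation:
After 1 (lastChild): meta
After 2 (lastChild): td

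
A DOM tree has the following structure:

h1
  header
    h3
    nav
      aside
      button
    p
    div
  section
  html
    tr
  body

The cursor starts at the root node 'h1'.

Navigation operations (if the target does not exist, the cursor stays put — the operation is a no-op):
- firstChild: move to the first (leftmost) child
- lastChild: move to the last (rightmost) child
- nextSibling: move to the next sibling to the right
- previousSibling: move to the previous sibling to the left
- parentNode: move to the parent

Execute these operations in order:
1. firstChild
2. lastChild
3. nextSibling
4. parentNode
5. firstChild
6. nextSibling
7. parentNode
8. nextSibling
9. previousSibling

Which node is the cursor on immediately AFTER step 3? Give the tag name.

After 1 (firstChild): header
After 2 (lastChild): div
After 3 (nextSibling): div (no-op, stayed)

Answer: div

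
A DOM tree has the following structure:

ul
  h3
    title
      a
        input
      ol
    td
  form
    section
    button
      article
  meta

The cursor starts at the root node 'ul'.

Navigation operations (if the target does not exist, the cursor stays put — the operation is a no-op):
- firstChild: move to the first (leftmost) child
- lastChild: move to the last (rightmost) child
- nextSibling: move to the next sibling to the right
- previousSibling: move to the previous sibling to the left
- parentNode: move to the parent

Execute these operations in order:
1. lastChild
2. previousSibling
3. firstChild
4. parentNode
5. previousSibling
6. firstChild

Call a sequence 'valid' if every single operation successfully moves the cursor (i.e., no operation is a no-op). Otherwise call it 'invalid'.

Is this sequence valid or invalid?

Answer: valid

Derivation:
After 1 (lastChild): meta
After 2 (previousSibling): form
After 3 (firstChild): section
After 4 (parentNode): form
After 5 (previousSibling): h3
After 6 (firstChild): title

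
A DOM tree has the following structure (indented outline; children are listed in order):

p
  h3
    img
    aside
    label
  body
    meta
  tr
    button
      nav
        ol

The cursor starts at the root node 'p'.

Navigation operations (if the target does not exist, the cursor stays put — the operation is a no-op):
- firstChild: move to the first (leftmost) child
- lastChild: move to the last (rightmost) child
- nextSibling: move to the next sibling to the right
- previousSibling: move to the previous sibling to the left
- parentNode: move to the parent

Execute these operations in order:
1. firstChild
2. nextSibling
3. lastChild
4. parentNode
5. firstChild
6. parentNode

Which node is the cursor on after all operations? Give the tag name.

After 1 (firstChild): h3
After 2 (nextSibling): body
After 3 (lastChild): meta
After 4 (parentNode): body
After 5 (firstChild): meta
After 6 (parentNode): body

Answer: body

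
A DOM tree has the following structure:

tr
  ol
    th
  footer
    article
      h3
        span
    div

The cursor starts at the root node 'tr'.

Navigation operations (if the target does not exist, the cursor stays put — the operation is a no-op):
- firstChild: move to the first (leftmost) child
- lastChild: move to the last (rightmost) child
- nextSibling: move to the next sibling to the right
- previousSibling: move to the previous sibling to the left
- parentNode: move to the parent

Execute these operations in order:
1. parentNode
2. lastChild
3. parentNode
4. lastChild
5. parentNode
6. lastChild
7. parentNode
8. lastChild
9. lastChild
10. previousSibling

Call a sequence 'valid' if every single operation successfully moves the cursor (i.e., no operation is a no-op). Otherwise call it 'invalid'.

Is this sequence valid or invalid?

Answer: invalid

Derivation:
After 1 (parentNode): tr (no-op, stayed)
After 2 (lastChild): footer
After 3 (parentNode): tr
After 4 (lastChild): footer
After 5 (parentNode): tr
After 6 (lastChild): footer
After 7 (parentNode): tr
After 8 (lastChild): footer
After 9 (lastChild): div
After 10 (previousSibling): article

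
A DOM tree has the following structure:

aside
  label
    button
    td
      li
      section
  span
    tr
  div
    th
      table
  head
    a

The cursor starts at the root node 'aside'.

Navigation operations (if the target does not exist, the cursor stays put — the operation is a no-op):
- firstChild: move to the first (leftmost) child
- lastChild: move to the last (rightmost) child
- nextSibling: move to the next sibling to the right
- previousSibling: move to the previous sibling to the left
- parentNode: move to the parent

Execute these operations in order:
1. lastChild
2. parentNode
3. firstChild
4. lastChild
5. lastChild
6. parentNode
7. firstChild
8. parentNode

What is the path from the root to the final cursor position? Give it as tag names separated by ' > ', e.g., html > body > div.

Answer: aside > label > td

Derivation:
After 1 (lastChild): head
After 2 (parentNode): aside
After 3 (firstChild): label
After 4 (lastChild): td
After 5 (lastChild): section
After 6 (parentNode): td
After 7 (firstChild): li
After 8 (parentNode): td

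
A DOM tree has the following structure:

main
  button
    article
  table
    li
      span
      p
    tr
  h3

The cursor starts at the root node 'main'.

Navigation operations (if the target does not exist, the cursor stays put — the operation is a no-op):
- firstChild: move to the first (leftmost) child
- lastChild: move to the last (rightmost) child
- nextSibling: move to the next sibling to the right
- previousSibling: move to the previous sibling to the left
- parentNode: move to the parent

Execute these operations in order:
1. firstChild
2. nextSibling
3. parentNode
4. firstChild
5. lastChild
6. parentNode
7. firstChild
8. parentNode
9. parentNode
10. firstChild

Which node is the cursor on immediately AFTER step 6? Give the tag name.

After 1 (firstChild): button
After 2 (nextSibling): table
After 3 (parentNode): main
After 4 (firstChild): button
After 5 (lastChild): article
After 6 (parentNode): button

Answer: button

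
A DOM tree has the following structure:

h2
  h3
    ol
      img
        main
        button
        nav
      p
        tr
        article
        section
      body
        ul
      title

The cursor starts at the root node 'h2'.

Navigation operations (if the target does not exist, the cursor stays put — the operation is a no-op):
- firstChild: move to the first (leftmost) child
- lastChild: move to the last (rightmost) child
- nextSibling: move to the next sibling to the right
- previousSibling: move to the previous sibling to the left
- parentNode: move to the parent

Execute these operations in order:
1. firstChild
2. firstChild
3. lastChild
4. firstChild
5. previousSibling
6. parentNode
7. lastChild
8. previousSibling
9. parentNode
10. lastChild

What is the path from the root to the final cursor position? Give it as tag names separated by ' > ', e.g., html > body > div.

After 1 (firstChild): h3
After 2 (firstChild): ol
After 3 (lastChild): title
After 4 (firstChild): title (no-op, stayed)
After 5 (previousSibling): body
After 6 (parentNode): ol
After 7 (lastChild): title
After 8 (previousSibling): body
After 9 (parentNode): ol
After 10 (lastChild): title

Answer: h2 > h3 > ol > title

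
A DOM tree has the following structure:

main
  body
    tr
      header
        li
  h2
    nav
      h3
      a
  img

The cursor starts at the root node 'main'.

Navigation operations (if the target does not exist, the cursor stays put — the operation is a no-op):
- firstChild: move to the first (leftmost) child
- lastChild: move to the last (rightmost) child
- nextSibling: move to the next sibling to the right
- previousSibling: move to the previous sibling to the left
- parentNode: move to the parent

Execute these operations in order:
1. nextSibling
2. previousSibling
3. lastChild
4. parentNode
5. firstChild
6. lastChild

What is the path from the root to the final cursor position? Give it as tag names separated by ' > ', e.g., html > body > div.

Answer: main > body > tr

Derivation:
After 1 (nextSibling): main (no-op, stayed)
After 2 (previousSibling): main (no-op, stayed)
After 3 (lastChild): img
After 4 (parentNode): main
After 5 (firstChild): body
After 6 (lastChild): tr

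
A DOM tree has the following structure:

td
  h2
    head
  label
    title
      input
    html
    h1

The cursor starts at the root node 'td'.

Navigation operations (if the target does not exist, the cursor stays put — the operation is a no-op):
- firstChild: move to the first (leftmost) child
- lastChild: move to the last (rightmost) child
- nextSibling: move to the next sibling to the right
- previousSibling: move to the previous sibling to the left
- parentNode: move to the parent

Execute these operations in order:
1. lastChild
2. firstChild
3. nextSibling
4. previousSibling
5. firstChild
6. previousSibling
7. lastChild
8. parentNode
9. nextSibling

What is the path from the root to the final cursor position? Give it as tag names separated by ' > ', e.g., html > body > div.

After 1 (lastChild): label
After 2 (firstChild): title
After 3 (nextSibling): html
After 4 (previousSibling): title
After 5 (firstChild): input
After 6 (previousSibling): input (no-op, stayed)
After 7 (lastChild): input (no-op, stayed)
After 8 (parentNode): title
After 9 (nextSibling): html

Answer: td > label > html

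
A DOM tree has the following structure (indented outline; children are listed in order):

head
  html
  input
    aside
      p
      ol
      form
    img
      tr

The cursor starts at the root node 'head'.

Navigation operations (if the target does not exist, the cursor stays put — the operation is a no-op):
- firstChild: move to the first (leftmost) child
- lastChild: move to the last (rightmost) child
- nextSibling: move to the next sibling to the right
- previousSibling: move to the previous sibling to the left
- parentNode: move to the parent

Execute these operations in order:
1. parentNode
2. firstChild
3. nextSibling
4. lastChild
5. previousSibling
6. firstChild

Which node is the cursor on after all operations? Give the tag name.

Answer: p

Derivation:
After 1 (parentNode): head (no-op, stayed)
After 2 (firstChild): html
After 3 (nextSibling): input
After 4 (lastChild): img
After 5 (previousSibling): aside
After 6 (firstChild): p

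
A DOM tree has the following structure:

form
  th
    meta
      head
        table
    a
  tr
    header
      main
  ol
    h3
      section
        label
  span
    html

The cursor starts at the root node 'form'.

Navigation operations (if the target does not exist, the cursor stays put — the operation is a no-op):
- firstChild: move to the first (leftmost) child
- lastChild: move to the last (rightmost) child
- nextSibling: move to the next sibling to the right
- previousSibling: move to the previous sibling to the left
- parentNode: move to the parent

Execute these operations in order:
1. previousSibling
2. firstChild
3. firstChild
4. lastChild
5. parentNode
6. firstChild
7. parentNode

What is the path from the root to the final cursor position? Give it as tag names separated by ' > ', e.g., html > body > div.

Answer: form > th > meta

Derivation:
After 1 (previousSibling): form (no-op, stayed)
After 2 (firstChild): th
After 3 (firstChild): meta
After 4 (lastChild): head
After 5 (parentNode): meta
After 6 (firstChild): head
After 7 (parentNode): meta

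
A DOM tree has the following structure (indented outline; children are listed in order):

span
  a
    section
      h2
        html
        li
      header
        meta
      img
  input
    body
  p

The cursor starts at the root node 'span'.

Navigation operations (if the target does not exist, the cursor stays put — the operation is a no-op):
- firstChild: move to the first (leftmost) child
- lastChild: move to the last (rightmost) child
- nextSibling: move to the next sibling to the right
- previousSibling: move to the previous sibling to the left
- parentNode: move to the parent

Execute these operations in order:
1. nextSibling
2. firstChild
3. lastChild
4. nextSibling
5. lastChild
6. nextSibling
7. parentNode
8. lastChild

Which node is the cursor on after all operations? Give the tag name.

Answer: img

Derivation:
After 1 (nextSibling): span (no-op, stayed)
After 2 (firstChild): a
After 3 (lastChild): section
After 4 (nextSibling): section (no-op, stayed)
After 5 (lastChild): img
After 6 (nextSibling): img (no-op, stayed)
After 7 (parentNode): section
After 8 (lastChild): img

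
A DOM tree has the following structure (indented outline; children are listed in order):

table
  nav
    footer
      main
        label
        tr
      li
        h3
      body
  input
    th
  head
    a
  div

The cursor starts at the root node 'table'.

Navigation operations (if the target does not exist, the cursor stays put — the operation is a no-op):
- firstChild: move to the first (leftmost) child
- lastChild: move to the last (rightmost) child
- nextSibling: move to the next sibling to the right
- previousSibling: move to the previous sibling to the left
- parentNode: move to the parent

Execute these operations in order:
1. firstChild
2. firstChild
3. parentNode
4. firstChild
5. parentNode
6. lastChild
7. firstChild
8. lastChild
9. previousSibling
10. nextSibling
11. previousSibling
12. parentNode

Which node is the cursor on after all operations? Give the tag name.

Answer: main

Derivation:
After 1 (firstChild): nav
After 2 (firstChild): footer
After 3 (parentNode): nav
After 4 (firstChild): footer
After 5 (parentNode): nav
After 6 (lastChild): footer
After 7 (firstChild): main
After 8 (lastChild): tr
After 9 (previousSibling): label
After 10 (nextSibling): tr
After 11 (previousSibling): label
After 12 (parentNode): main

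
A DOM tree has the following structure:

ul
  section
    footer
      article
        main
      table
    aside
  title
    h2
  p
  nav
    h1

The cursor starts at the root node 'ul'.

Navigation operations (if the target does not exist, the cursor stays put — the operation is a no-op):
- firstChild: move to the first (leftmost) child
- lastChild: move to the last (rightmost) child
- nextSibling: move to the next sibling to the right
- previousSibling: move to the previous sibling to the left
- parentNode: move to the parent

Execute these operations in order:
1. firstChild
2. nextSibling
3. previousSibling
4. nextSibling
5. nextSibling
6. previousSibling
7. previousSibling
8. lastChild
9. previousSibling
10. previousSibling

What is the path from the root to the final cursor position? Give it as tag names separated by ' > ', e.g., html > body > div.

Answer: ul > section > footer

Derivation:
After 1 (firstChild): section
After 2 (nextSibling): title
After 3 (previousSibling): section
After 4 (nextSibling): title
After 5 (nextSibling): p
After 6 (previousSibling): title
After 7 (previousSibling): section
After 8 (lastChild): aside
After 9 (previousSibling): footer
After 10 (previousSibling): footer (no-op, stayed)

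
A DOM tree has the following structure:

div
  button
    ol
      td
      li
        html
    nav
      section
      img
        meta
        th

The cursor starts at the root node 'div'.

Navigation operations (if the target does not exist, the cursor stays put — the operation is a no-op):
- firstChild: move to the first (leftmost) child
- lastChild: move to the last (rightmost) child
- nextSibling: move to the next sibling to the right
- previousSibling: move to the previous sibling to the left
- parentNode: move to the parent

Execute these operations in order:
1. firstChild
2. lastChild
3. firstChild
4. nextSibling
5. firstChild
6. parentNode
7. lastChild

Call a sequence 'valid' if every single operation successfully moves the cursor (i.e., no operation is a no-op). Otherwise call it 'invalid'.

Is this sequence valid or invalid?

After 1 (firstChild): button
After 2 (lastChild): nav
After 3 (firstChild): section
After 4 (nextSibling): img
After 5 (firstChild): meta
After 6 (parentNode): img
After 7 (lastChild): th

Answer: valid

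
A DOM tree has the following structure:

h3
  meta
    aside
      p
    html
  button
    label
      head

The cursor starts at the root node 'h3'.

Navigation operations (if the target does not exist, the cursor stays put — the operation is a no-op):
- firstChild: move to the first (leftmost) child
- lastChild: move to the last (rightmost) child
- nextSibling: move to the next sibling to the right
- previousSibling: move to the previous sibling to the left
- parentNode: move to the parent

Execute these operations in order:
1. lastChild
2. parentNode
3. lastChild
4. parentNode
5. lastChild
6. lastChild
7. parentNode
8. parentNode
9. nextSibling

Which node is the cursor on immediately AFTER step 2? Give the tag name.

Answer: h3

Derivation:
After 1 (lastChild): button
After 2 (parentNode): h3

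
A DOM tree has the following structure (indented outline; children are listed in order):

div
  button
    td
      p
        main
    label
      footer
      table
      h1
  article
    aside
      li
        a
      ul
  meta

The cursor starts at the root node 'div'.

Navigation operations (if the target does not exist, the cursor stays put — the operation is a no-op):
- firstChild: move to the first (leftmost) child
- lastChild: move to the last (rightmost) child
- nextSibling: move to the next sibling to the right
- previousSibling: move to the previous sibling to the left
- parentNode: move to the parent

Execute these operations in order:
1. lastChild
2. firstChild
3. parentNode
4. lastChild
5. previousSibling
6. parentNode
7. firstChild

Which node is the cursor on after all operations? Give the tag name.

Answer: button

Derivation:
After 1 (lastChild): meta
After 2 (firstChild): meta (no-op, stayed)
After 3 (parentNode): div
After 4 (lastChild): meta
After 5 (previousSibling): article
After 6 (parentNode): div
After 7 (firstChild): button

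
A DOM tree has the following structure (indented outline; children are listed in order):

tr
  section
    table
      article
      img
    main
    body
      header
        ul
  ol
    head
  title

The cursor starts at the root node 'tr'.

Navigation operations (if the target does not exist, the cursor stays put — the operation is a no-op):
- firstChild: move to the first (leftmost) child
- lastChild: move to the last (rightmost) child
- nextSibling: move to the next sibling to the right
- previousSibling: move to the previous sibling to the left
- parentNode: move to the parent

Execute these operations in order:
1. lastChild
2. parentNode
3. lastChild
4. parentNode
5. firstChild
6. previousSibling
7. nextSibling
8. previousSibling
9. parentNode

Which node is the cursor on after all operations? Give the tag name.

After 1 (lastChild): title
After 2 (parentNode): tr
After 3 (lastChild): title
After 4 (parentNode): tr
After 5 (firstChild): section
After 6 (previousSibling): section (no-op, stayed)
After 7 (nextSibling): ol
After 8 (previousSibling): section
After 9 (parentNode): tr

Answer: tr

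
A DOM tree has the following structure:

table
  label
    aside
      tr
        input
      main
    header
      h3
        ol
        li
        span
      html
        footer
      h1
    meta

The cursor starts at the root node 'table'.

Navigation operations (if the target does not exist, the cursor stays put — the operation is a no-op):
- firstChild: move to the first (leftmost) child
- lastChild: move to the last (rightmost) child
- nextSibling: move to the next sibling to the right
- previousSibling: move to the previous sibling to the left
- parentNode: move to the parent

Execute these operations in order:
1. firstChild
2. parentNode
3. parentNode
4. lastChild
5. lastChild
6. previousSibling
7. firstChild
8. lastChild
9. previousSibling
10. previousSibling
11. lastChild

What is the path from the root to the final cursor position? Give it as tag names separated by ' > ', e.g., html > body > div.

After 1 (firstChild): label
After 2 (parentNode): table
After 3 (parentNode): table (no-op, stayed)
After 4 (lastChild): label
After 5 (lastChild): meta
After 6 (previousSibling): header
After 7 (firstChild): h3
After 8 (lastChild): span
After 9 (previousSibling): li
After 10 (previousSibling): ol
After 11 (lastChild): ol (no-op, stayed)

Answer: table > label > header > h3 > ol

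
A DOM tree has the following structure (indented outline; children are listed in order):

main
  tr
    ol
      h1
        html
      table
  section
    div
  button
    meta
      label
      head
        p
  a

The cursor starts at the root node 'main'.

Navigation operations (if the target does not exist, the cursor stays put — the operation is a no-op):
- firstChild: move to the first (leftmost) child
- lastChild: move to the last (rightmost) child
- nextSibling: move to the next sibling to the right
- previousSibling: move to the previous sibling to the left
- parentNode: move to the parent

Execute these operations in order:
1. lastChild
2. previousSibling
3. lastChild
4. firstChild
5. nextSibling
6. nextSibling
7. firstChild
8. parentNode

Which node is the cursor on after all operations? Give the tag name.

After 1 (lastChild): a
After 2 (previousSibling): button
After 3 (lastChild): meta
After 4 (firstChild): label
After 5 (nextSibling): head
After 6 (nextSibling): head (no-op, stayed)
After 7 (firstChild): p
After 8 (parentNode): head

Answer: head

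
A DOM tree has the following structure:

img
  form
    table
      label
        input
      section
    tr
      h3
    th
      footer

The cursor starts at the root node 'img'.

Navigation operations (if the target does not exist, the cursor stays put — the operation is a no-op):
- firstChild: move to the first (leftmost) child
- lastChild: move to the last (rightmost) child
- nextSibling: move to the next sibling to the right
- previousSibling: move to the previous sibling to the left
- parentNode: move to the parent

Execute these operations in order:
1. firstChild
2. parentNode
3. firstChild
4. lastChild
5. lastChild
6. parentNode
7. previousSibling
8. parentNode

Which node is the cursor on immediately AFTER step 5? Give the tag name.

After 1 (firstChild): form
After 2 (parentNode): img
After 3 (firstChild): form
After 4 (lastChild): th
After 5 (lastChild): footer

Answer: footer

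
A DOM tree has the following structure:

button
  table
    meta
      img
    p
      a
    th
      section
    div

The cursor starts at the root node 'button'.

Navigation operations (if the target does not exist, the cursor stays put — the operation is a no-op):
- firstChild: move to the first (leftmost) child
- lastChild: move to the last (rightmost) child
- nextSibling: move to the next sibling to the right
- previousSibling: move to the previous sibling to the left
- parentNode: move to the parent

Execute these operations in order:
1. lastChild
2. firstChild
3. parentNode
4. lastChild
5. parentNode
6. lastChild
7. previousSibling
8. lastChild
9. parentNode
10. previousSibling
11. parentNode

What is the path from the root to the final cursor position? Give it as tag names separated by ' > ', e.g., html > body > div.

After 1 (lastChild): table
After 2 (firstChild): meta
After 3 (parentNode): table
After 4 (lastChild): div
After 5 (parentNode): table
After 6 (lastChild): div
After 7 (previousSibling): th
After 8 (lastChild): section
After 9 (parentNode): th
After 10 (previousSibling): p
After 11 (parentNode): table

Answer: button > table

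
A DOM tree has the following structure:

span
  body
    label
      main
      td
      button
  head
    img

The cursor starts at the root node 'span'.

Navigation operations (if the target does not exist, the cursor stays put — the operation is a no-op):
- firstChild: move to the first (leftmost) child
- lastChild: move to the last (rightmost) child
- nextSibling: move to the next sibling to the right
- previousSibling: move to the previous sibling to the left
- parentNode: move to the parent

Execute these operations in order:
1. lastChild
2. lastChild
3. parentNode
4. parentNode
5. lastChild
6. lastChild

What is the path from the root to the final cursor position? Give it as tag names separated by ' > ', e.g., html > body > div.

After 1 (lastChild): head
After 2 (lastChild): img
After 3 (parentNode): head
After 4 (parentNode): span
After 5 (lastChild): head
After 6 (lastChild): img

Answer: span > head > img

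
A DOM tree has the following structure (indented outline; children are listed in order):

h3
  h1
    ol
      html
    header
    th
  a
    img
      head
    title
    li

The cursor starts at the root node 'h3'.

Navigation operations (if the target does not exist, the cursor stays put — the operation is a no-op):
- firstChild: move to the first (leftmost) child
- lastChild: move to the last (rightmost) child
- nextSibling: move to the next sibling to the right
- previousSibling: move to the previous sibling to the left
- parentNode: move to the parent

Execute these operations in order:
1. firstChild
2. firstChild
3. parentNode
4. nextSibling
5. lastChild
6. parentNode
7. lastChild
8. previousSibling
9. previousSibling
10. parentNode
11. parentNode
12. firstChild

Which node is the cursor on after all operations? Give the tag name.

Answer: h1

Derivation:
After 1 (firstChild): h1
After 2 (firstChild): ol
After 3 (parentNode): h1
After 4 (nextSibling): a
After 5 (lastChild): li
After 6 (parentNode): a
After 7 (lastChild): li
After 8 (previousSibling): title
After 9 (previousSibling): img
After 10 (parentNode): a
After 11 (parentNode): h3
After 12 (firstChild): h1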